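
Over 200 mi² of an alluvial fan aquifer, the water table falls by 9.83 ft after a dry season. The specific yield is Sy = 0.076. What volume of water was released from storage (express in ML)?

ΔV ≈ 1.18 × 10^5 ML

A = 200 mi² = 5.18 × 10^8 m²
Δh = 9.83 ft = 2.996 m
ΔV = Sy × A × Δh = 0.076 × 5.18 × 10^8 m² × 2.996 m = 1.18 × 10^8 m³
ΔV = 1.18 × 10^8 m³ = 1.18 × 10^5 ML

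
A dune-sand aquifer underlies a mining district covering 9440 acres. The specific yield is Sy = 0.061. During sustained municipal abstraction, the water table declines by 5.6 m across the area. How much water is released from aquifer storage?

ΔV ≈ 1.3 × 10^7 m³

A = 9440 acres = 3.82 × 10^7 m²
ΔV = Sy × A × Δh = 0.061 × 3.82 × 10^7 m² × 5.6 m = 1.305 × 10^7 m³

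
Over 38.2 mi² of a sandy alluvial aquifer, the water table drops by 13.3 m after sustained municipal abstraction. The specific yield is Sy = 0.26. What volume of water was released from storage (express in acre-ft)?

ΔV ≈ 2.77 × 10^5 acre-ft

A = 38.2 mi² = 9.894 × 10^7 m²
ΔV = Sy × A × Δh = 0.26 × 9.894 × 10^7 m² × 13.3 m = 3.421 × 10^8 m³
ΔV = 3.421 × 10^8 m³ = 2.774 × 10^5 acre-ft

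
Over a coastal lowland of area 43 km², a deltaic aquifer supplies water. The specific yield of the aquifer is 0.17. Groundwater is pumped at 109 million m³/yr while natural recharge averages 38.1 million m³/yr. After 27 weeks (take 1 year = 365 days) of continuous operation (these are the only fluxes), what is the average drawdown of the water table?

A = 43 km² = 4.3 × 10^7 m²
Net abstraction = 109 − 38.1 = 70.9 million m³/yr
Q_net = 70.9 million m³/yr = 1.942 × 10^5 m³/d
t = 27 weeks = 189 d
ΔV = Q × t = 1.942 × 10^5 m³/d × 189 d = 3.671 × 10^7 m³
Δh = ΔV / (Sy × A) = 3.671 × 10^7 / (0.17 × 4.3 × 10^7) = 5.022 m

Δh ≈ 5.02 m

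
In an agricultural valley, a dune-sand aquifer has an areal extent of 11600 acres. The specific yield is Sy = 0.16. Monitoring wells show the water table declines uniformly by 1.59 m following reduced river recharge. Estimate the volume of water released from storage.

A = 11600 acres = 4.694 × 10^7 m²
ΔV = Sy × A × Δh = 0.16 × 4.694 × 10^7 m² × 1.59 m = 1.194 × 10^7 m³

ΔV ≈ 1.19 × 10^7 m³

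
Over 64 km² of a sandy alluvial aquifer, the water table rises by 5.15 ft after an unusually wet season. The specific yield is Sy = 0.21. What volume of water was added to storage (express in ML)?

ΔV ≈ 21100 ML

A = 64 km² = 6.4 × 10^7 m²
Δh = 5.15 ft = 1.57 m
ΔV = Sy × A × Δh = 0.21 × 6.4 × 10^7 m² × 1.57 m = 2.11 × 10^7 m³
ΔV = 2.11 × 10^7 m³ = 21100 ML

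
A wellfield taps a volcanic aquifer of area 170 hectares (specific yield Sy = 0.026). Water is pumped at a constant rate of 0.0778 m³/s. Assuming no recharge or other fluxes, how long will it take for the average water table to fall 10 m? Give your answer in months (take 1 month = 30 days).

A = 170 hectares = 1.7 × 10^6 m²
ΔV = Sy × A × Δh = 0.026 × 1.7 × 10^6 × 10 = 4.42 × 10^5 m³
Q = 0.0778 m³/s = 6722 m³/d
t = ΔV / Q = 4.42 × 10^5 m³ / 6722 m³/d = 65.76 d
t = 65.76 d ≈ 2.192 months

t ≈ 2.19 months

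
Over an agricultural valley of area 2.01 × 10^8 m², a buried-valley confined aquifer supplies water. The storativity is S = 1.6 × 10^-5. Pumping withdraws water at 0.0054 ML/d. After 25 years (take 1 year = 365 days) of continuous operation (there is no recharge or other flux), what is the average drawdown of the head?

Q = 0.0054 ML/d = 5.4 m³/d
t = 25 years = 9125 d
ΔV = Q × t = 5.4 m³/d × 9125 d = 49280 m³
Δh = ΔV / (S × A) = 49280 / (1.6 × 10^-5 × 2.01 × 10^8) = 15.32 m

Δh ≈ 15.3 m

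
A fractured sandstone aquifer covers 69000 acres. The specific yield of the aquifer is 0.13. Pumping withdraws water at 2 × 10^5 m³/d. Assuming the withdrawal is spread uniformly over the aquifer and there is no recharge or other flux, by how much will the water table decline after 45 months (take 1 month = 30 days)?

A = 69000 acres = 2.792 × 10^8 m²
t = 45 months = 1350 d
ΔV = Q × t = 2 × 10^5 m³/d × 1350 d = 2.7 × 10^8 m³
Δh = ΔV / (Sy × A) = 2.7 × 10^8 / (0.13 × 2.792 × 10^8) = 7.438 m

Δh ≈ 7.44 m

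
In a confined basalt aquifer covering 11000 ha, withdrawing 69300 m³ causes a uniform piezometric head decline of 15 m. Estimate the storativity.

A = 11000 ha = 1.1 × 10^8 m²
S = ΔV / (A × Δh) = 69300 m³ / (1.1 × 10^8 m² × 15 m) = 4.2 × 10^-5

S ≈ 4.2 × 10^-5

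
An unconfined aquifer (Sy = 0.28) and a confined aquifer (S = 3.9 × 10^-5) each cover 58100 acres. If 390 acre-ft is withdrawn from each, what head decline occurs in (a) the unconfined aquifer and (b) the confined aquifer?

A = 58100 acres = 2.351 × 10^8 m²
ΔV = 390 acre-ft = 4.811 × 10^5 m³
Unconfined: Δh_u = ΔV/(Sy·A) = 4.811 × 10^5/(0.28 × 2.351 × 10^8) = 0.007307 m
Confined: Δh_c = ΔV/(S·A) = 4.811 × 10^5/(3.9 × 10^-5 × 2.351 × 10^8) = 52.46 m

Δh_u ≈ 0.00731 m; Δh_c ≈ 52.5 m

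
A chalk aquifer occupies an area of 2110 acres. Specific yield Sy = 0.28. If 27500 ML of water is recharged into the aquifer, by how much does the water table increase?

A = 2110 acres = 8.539 × 10^6 m²
ΔV = 27500 ML = 2.75 × 10^7 m³
Δh = ΔV / (Sy × A) = 2.75 × 10^7 m³ / (0.28 × 8.539 × 10^6 m²) = 11.5 m

Δh ≈ 11.5 m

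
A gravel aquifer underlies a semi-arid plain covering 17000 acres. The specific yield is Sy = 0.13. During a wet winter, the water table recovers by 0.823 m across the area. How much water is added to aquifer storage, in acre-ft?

A = 17000 acres = 6.88 × 10^7 m²
ΔV = Sy × A × Δh = 0.13 × 6.88 × 10^7 m² × 0.823 m = 7.361 × 10^6 m³
ΔV = 7.361 × 10^6 m³ = 5967 acre-ft

ΔV ≈ 5970 acre-ft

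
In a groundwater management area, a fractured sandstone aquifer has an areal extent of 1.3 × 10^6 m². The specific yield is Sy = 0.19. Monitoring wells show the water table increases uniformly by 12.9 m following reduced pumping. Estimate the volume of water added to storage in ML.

ΔV = Sy × A × Δh = 0.19 × 1.3 × 10^6 m² × 12.9 m = 3.186 × 10^6 m³
ΔV = 3.186 × 10^6 m³ = 3186 ML

ΔV ≈ 3190 ML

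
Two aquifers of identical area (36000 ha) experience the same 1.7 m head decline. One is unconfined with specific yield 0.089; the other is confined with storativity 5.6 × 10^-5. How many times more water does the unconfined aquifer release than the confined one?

ΔV_u / ΔV_c ≈ 1590

A = 36000 ha = 3.6 × 10^8 m²
Unconfined: ΔV_u = Sy × A × Δh = 0.089 × 3.6 × 10^8 × 1.7 = 5.447 × 10^7 m³
Confined: ΔV_c = S × A × Δh = 5.6 × 10^-5 × 3.6 × 10^8 × 1.7 = 34270 m³
Ratio = ΔV_u / ΔV_c = Sy / S = 0.089 / 5.6 × 10^-5 = 1589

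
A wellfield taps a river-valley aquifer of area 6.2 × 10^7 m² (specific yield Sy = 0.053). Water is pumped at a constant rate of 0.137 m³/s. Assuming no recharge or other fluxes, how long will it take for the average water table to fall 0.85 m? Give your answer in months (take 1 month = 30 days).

ΔV = Sy × A × Δh = 0.053 × 6.2 × 10^7 × 0.85 = 2.793 × 10^6 m³
Q = 0.137 m³/s = 11840 m³/d
t = ΔV / Q = 2.793 × 10^6 m³ / 11840 m³/d = 236 d
t = 236 d ≈ 7.866 months

t ≈ 7.87 months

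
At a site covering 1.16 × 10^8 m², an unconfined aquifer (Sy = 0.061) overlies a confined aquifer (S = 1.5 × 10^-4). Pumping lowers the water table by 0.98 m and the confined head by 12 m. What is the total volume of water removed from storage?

Unconfined: ΔV_u = Sy × A × Δh_u = 0.061 × 1.16 × 10^8 × 0.98 = 6.934 × 10^6 m³
Confined: ΔV_c = S × A × Δh_c = 1.5 × 10^-4 × 1.16 × 10^8 × 12 = 2.088 × 10^5 m³
Total ΔV = 6.934 × 10^6 + 2.088 × 10^5 = 7.143 × 10^6 m³

ΔV ≈ 7.14 × 10^6 m³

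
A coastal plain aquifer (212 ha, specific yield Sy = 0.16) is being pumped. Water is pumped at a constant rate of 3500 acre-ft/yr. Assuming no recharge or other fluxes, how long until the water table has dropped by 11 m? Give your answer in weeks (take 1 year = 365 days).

t ≈ 45.1 weeks

A = 212 ha = 2.12 × 10^6 m²
ΔV = Sy × A × Δh = 0.16 × 2.12 × 10^6 × 11 = 3.731 × 10^6 m³
Q = 3500 acre-ft/yr = 11830 m³/d
t = ΔV / Q = 3.731 × 10^6 m³ / 11830 m³/d = 315.5 d
t = 315.5 d ≈ 45.07 weeks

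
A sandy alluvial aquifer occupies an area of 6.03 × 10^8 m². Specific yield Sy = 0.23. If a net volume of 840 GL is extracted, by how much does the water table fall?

ΔV = 840 GL = 8.4 × 10^8 m³
Δh = ΔV / (Sy × A) = 8.4 × 10^8 m³ / (0.23 × 6.03 × 10^8 m²) = 6.057 m

Δh ≈ 6.06 m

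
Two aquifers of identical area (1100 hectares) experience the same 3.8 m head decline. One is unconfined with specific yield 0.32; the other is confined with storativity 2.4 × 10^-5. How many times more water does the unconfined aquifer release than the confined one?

A = 1100 hectares = 1.1 × 10^7 m²
Unconfined: ΔV_u = Sy × A × Δh = 0.32 × 1.1 × 10^7 × 3.8 = 1.338 × 10^7 m³
Confined: ΔV_c = S × A × Δh = 2.4 × 10^-5 × 1.1 × 10^7 × 3.8 = 1003 m³
Ratio = ΔV_u / ΔV_c = Sy / S = 0.32 / 2.4 × 10^-5 = 13330

ΔV_u / ΔV_c ≈ 13300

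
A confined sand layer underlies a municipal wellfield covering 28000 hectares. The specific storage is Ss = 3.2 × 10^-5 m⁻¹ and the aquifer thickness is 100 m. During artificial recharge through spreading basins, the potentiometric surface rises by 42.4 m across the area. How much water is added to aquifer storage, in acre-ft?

S = Ss × b = 3.2 × 10^-5 m⁻¹ × 100 m = 3.2 × 10^-3
A = 28000 hectares = 2.8 × 10^8 m²
ΔV = S × A × Δh = 0.0032 × 2.8 × 10^8 m² × 42.4 m = 3.799 × 10^7 m³
ΔV = 3.799 × 10^7 m³ = 30800 acre-ft

ΔV ≈ 30800 acre-ft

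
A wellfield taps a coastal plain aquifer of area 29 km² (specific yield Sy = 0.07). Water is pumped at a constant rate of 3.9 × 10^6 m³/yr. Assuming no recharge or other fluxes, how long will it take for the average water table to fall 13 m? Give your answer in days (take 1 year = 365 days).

A = 29 km² = 2.9 × 10^7 m²
ΔV = Sy × A × Δh = 0.07 × 2.9 × 10^7 × 13 = 2.639 × 10^7 m³
Q = 3.9 × 10^6 m³/yr = 10680 m³/d
t = ΔV / Q = 2.639 × 10^7 m³ / 10680 m³/d = 2470 d

t ≈ 2470 days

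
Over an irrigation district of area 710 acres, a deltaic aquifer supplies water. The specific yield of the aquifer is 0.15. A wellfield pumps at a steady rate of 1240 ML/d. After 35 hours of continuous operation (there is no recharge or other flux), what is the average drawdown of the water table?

A = 710 acres = 2.873 × 10^6 m²
Q = 1240 ML/d = 1.24 × 10^6 m³/d
t = 35 hours = 1.458 d
ΔV = Q × t = 1.24 × 10^6 m³/d × 1.458 d = 1.808 × 10^6 m³
Δh = ΔV / (Sy × A) = 1.808 × 10^6 / (0.15 × 2.873 × 10^6) = 4.196 m

Δh ≈ 4.2 m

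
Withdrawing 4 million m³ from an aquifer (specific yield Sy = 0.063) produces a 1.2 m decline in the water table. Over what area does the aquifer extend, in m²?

ΔV = 4 million m³ = 4 × 10^6 m³
A = ΔV / (Sy × Δh) = 4 × 10^6 / (0.063 × 1.2) = 5.291 × 10^7 m²

A ≈ 5.29 × 10^7 m²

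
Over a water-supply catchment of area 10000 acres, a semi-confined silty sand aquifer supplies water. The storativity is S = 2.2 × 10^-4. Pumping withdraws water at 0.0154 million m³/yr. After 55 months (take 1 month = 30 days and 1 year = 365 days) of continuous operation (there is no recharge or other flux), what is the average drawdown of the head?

Δh ≈ 7.82 m

A = 10000 acres = 4.047 × 10^7 m²
Q = 0.0154 million m³/yr = 42.19 m³/d
t = 55 months = 1650 d
ΔV = Q × t = 42.19 m³/d × 1650 d = 69620 m³
Δh = ΔV / (S × A) = 69620 / (2.2 × 10^-4 × 4.047 × 10^7) = 7.819 m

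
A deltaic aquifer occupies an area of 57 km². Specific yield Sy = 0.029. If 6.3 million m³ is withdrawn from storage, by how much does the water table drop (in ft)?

A = 57 km² = 5.7 × 10^7 m²
ΔV = 6.3 million m³ = 6.3 × 10^6 m³
Δh = ΔV / (Sy × A) = 6.3 × 10^6 m³ / (0.029 × 5.7 × 10^7 m²) = 3.811 m
Δh = 3.811 m = 12.5 ft

Δh ≈ 12.5 ft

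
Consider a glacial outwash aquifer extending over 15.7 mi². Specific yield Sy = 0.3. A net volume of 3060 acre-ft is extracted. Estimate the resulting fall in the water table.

A = 15.7 mi² = 4.066 × 10^7 m²
ΔV = 3060 acre-ft = 3.774 × 10^6 m³
Δh = ΔV / (Sy × A) = 3.774 × 10^6 m³ / (0.3 × 4.066 × 10^7 m²) = 0.3094 m

Δh ≈ 0.309 m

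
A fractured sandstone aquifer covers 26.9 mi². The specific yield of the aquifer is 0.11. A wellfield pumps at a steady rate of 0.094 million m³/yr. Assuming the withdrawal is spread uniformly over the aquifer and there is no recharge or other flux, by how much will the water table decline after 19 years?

Δh ≈ 0.233 m

A = 26.9 mi² = 6.967 × 10^7 m²
Q = 0.094 million m³/yr = 257.5 m³/d
t = 19 years = 6935 d
ΔV = Q × t = 257.5 m³/d × 6935 d = 1.786 × 10^6 m³
Δh = ΔV / (Sy × A) = 1.786 × 10^6 / (0.11 × 6.967 × 10^7) = 0.233 m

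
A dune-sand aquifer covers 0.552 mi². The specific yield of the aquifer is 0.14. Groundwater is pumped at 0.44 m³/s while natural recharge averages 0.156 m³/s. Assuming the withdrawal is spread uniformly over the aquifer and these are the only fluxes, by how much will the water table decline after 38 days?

A = 0.552 mi² = 1.43 × 10^6 m²
Net abstraction = 0.44 − 0.156 = 0.284 m³/s
Q_net = 0.284 m³/s = 24540 m³/d
ΔV = Q × t = 24540 m³/d × 38 d = 9.324 × 10^5 m³
Δh = ΔV / (Sy × A) = 9.324 × 10^5 / (0.14 × 1.43 × 10^6) = 4.659 m

Δh ≈ 4.66 m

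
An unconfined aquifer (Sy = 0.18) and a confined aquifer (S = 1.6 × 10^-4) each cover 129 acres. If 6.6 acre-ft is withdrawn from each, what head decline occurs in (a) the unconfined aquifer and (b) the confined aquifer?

Δh_u ≈ 0.0866 m; Δh_c ≈ 97.5 m

A = 129 acres = 5.22 × 10^5 m²
ΔV = 6.6 acre-ft = 8141 m³
Unconfined: Δh_u = ΔV/(Sy·A) = 8141/(0.18 × 5.22 × 10^5) = 0.08664 m
Confined: Δh_c = ΔV/(S·A) = 8141/(1.6 × 10^-4 × 5.22 × 10^5) = 97.47 m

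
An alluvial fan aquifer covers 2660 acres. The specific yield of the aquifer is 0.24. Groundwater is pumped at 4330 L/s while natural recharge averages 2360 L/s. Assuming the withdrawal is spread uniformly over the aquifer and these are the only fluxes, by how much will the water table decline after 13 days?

Δh ≈ 0.856 m

A = 2660 acres = 1.076 × 10^7 m²
Net abstraction = 4330 − 2360 = 1970 L/s
Q_net = 1970 L/s = 1.702 × 10^5 m³/d
ΔV = Q × t = 1.702 × 10^5 m³/d × 13 d = 2.213 × 10^6 m³
Δh = ΔV / (Sy × A) = 2.213 × 10^6 / (0.24 × 1.076 × 10^7) = 0.8565 m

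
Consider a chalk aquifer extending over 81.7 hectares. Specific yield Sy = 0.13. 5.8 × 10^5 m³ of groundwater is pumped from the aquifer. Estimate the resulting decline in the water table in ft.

Δh ≈ 17.9 ft

A = 81.7 hectares = 8.17 × 10^5 m²
Δh = ΔV / (Sy × A) = 5.8 × 10^5 m³ / (0.13 × 8.17 × 10^5 m²) = 5.461 m
Δh = 5.461 m = 17.92 ft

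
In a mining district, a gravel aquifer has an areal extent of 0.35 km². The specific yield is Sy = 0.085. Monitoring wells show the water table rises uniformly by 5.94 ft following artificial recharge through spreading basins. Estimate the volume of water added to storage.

A = 0.35 km² = 3.5 × 10^5 m²
Δh = 5.94 ft = 1.811 m
ΔV = Sy × A × Δh = 0.085 × 3.5 × 10^5 m² × 1.811 m = 53860 m³

ΔV ≈ 53900 m³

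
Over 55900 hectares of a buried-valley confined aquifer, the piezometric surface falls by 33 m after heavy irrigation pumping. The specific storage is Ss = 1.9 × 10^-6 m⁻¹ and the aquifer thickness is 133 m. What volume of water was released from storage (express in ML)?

ΔV ≈ 4660 ML

S = Ss × b = 1.9 × 10^-6 m⁻¹ × 133 m = 2.527 × 10^-4
A = 55900 hectares = 5.59 × 10^8 m²
ΔV = S × A × Δh = 2.527 × 10^-4 × 5.59 × 10^8 m² × 33 m = 4.662 × 10^6 m³
ΔV = 4.662 × 10^6 m³ = 4662 ML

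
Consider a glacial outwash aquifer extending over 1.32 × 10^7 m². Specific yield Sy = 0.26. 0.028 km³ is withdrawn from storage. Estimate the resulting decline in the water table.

ΔV = 0.028 km³ = 2.8 × 10^7 m³
Δh = ΔV / (Sy × A) = 2.8 × 10^7 m³ / (0.26 × 1.32 × 10^7 m²) = 8.159 m

Δh ≈ 8.16 m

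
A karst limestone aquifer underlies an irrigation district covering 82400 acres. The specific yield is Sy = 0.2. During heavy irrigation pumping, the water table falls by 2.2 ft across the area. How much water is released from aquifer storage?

A = 82400 acres = 3.335 × 10^8 m²
Δh = 2.2 ft = 0.6706 m
ΔV = Sy × A × Δh = 0.2 × 3.335 × 10^8 m² × 0.6706 m = 4.472 × 10^7 m³

ΔV ≈ 4.47 × 10^7 m³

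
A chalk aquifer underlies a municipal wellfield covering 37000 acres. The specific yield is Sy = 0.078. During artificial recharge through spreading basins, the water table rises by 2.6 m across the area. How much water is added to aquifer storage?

ΔV ≈ 3.04 × 10^7 m³

A = 37000 acres = 1.497 × 10^8 m²
ΔV = Sy × A × Δh = 0.078 × 1.497 × 10^8 m² × 2.6 m = 3.037 × 10^7 m³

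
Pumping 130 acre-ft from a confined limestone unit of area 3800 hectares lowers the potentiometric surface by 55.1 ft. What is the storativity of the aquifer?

A = 3800 hectares = 3.8 × 10^7 m²
Δh = 55.1 ft = 16.79 m
ΔV = 130 acre-ft = 1.604 × 10^5 m³
S = ΔV / (A × Δh) = 1.604 × 10^5 m³ / (3.8 × 10^7 m² × 16.79 m) = 2.513 × 10^-4

S ≈ 2.5 × 10^-4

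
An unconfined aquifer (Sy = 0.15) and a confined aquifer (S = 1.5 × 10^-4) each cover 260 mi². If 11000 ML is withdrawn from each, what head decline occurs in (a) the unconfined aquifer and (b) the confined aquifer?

Δh_u ≈ 0.109 m; Δh_c ≈ 109 m

A = 260 mi² = 6.734 × 10^8 m²
ΔV = 11000 ML = 1.1 × 10^7 m³
Unconfined: Δh_u = ΔV/(Sy·A) = 1.1 × 10^7/(0.15 × 6.734 × 10^8) = 0.1089 m
Confined: Δh_c = ΔV/(S·A) = 1.1 × 10^7/(1.5 × 10^-4 × 6.734 × 10^8) = 108.9 m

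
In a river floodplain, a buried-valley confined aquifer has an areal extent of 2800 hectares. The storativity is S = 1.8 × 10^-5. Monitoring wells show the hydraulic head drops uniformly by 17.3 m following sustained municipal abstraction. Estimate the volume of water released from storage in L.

A = 2800 hectares = 2.8 × 10^7 m²
ΔV = S × A × Δh = 1.8 × 10^-5 × 2.8 × 10^7 m² × 17.3 m = 8719 m³
ΔV = 8719 m³ = 8.719 × 10^6 L

ΔV ≈ 8.72 × 10^6 L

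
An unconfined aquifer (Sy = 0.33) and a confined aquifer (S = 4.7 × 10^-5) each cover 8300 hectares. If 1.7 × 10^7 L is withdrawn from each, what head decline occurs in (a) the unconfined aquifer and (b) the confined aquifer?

A = 8300 hectares = 8.3 × 10^7 m²
ΔV = 1.7 × 10^7 L = 17000 m³
Unconfined: Δh_u = ΔV/(Sy·A) = 17000/(0.33 × 8.3 × 10^7) = 6.207 × 10^-4 m
Confined: Δh_c = ΔV/(S·A) = 17000/(4.7 × 10^-5 × 8.3 × 10^7) = 4.358 m

Δh_u ≈ 6.21 × 10^-4 m; Δh_c ≈ 4.36 m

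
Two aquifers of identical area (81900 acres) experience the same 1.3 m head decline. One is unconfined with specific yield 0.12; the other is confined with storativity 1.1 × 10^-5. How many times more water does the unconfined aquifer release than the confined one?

ΔV_u / ΔV_c ≈ 10900

A = 81900 acres = 3.314 × 10^8 m²
Unconfined: ΔV_u = Sy × A × Δh = 0.12 × 3.314 × 10^8 × 1.3 = 5.17 × 10^7 m³
Confined: ΔV_c = S × A × Δh = 1.1 × 10^-5 × 3.314 × 10^8 × 1.3 = 4740 m³
Ratio = ΔV_u / ΔV_c = Sy / S = 0.12 / 1.1 × 10^-5 = 10910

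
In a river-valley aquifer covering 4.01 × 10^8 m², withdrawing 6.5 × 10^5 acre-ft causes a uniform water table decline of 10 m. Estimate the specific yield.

Sy ≈ 0.2

ΔV = 6.5 × 10^5 acre-ft = 8.018 × 10^8 m³
Sy = ΔV / (A × Δh) = 8.018 × 10^8 m³ / (4.01 × 10^8 m² × 10 m) = 0.1999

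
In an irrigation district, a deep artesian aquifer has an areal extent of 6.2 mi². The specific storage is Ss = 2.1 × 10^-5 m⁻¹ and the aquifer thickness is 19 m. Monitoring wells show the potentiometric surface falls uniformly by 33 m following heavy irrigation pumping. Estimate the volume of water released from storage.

ΔV ≈ 2.11 × 10^5 m³

S = Ss × b = 2.1 × 10^-5 m⁻¹ × 19 m = 3.99 × 10^-4
A = 6.2 mi² = 1.606 × 10^7 m²
ΔV = S × A × Δh = 3.99 × 10^-4 × 1.606 × 10^7 m² × 33 m = 2.114 × 10^5 m³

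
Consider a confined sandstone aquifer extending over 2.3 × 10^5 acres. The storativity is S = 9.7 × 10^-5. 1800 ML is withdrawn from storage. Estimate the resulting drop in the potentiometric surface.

A = 2.3 × 10^5 acres = 9.308 × 10^8 m²
ΔV = 1800 ML = 1.8 × 10^6 m³
Δh = ΔV / (S × A) = 1.8 × 10^6 m³ / (9.7 × 10^-5 × 9.308 × 10^8 m²) = 19.94 m

Δh ≈ 19.9 m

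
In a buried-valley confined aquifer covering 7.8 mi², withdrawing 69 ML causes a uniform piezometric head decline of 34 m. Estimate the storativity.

S ≈ 1 × 10^-4

A = 7.8 mi² = 2.02 × 10^7 m²
ΔV = 69 ML = 69000 m³
S = ΔV / (A × Δh) = 69000 m³ / (2.02 × 10^7 m² × 34 m) = 1.005 × 10^-4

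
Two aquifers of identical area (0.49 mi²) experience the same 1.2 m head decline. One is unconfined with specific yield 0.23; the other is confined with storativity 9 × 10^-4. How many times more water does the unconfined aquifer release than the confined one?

ΔV_u / ΔV_c ≈ 256

A = 0.49 mi² = 1.269 × 10^6 m²
Unconfined: ΔV_u = Sy × A × Δh = 0.23 × 1.269 × 10^6 × 1.2 = 3.503 × 10^5 m³
Confined: ΔV_c = S × A × Δh = 9 × 10^-4 × 1.269 × 10^6 × 1.2 = 1371 m³
Ratio = ΔV_u / ΔV_c = Sy / S = 0.23 / 9 × 10^-4 = 255.6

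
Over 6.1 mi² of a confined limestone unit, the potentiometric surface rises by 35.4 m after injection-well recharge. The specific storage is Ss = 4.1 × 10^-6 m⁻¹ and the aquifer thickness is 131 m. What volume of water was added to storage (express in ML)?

ΔV ≈ 300 ML

S = Ss × b = 4.1 × 10^-6 m⁻¹ × 131 m = 5.371 × 10^-4
A = 6.1 mi² = 1.58 × 10^7 m²
ΔV = S × A × Δh = 5.371 × 10^-4 × 1.58 × 10^7 m² × 35.4 m = 3.004 × 10^5 m³
ΔV = 3.004 × 10^5 m³ = 300.4 ML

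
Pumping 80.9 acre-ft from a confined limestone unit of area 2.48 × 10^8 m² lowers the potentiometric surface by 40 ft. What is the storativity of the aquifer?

S ≈ 3.3 × 10^-5

Δh = 40 ft = 12.19 m
ΔV = 80.9 acre-ft = 99790 m³
S = ΔV / (A × Δh) = 99790 m³ / (2.48 × 10^8 m² × 12.19 m) = 3.3 × 10^-5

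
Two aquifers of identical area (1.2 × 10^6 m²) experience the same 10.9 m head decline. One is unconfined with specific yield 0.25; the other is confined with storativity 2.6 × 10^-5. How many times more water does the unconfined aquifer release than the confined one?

Unconfined: ΔV_u = Sy × A × Δh = 0.25 × 1.2 × 10^6 × 10.9 = 3.27 × 10^6 m³
Confined: ΔV_c = S × A × Δh = 2.6 × 10^-5 × 1.2 × 10^6 × 10.9 = 340.1 m³
Ratio = ΔV_u / ΔV_c = Sy / S = 0.25 / 2.6 × 10^-5 = 9615

ΔV_u / ΔV_c ≈ 9620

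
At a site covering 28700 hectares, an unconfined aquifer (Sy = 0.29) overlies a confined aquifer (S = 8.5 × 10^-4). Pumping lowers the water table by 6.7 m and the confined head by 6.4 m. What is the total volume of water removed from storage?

ΔV ≈ 5.59 × 10^8 m³

A = 28700 hectares = 2.87 × 10^8 m²
Unconfined: ΔV_u = Sy × A × Δh_u = 0.29 × 2.87 × 10^8 × 6.7 = 5.576 × 10^8 m³
Confined: ΔV_c = S × A × Δh_c = 8.5 × 10^-4 × 2.87 × 10^8 × 6.4 = 1.561 × 10^6 m³
Total ΔV = 5.576 × 10^8 + 1.561 × 10^6 = 5.592 × 10^8 m³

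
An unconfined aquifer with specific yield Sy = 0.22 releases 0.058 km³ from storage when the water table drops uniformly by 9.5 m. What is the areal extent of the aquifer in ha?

ΔV = 0.058 km³ = 5.8 × 10^7 m³
A = ΔV / (Sy × Δh) = 5.8 × 10^7 / (0.22 × 9.5) = 2.775 × 10^7 m²
A = 2.775 × 10^7 m² = 2775 ha

A ≈ 2780 ha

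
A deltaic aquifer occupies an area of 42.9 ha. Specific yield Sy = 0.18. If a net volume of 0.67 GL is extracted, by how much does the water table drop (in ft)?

Δh ≈ 28.5 ft

A = 42.9 ha = 4.29 × 10^5 m²
ΔV = 0.67 GL = 6.7 × 10^5 m³
Δh = ΔV / (Sy × A) = 6.7 × 10^5 m³ / (0.18 × 4.29 × 10^5 m²) = 8.677 m
Δh = 8.677 m = 28.47 ft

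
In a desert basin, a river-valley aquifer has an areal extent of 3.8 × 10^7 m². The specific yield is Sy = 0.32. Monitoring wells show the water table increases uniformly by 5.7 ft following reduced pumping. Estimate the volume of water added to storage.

ΔV ≈ 2.11 × 10^7 m³

Δh = 5.7 ft = 1.737 m
ΔV = Sy × A × Δh = 0.32 × 3.8 × 10^7 m² × 1.737 m = 2.113 × 10^7 m³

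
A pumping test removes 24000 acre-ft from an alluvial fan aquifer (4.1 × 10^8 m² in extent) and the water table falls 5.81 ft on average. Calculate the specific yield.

Sy ≈ 0.041

Δh = 5.81 ft = 1.771 m
ΔV = 24000 acre-ft = 2.96 × 10^7 m³
Sy = ΔV / (A × Δh) = 2.96 × 10^7 m³ / (4.1 × 10^8 m² × 1.771 m) = 0.04077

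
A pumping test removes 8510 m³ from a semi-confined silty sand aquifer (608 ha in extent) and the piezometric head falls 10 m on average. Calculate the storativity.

A = 608 ha = 6.08 × 10^6 m²
S = ΔV / (A × Δh) = 8510 m³ / (6.08 × 10^6 m² × 10 m) = 1.4 × 10^-4

S ≈ 1.4 × 10^-4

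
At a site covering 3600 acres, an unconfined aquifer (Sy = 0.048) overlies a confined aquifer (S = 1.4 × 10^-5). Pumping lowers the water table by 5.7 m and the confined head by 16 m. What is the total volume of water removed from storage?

ΔV ≈ 3.99 × 10^6 m³

A = 3600 acres = 1.457 × 10^7 m²
Unconfined: ΔV_u = Sy × A × Δh_u = 0.048 × 1.457 × 10^7 × 5.7 = 3.986 × 10^6 m³
Confined: ΔV_c = S × A × Δh_c = 1.4 × 10^-5 × 1.457 × 10^7 × 16 = 3263 m³
Total ΔV = 3.986 × 10^6 + 3263 = 3.989 × 10^6 m³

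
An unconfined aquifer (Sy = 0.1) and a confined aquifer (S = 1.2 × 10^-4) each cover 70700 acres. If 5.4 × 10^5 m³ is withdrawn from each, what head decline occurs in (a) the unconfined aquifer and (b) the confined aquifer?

Δh_u ≈ 0.0189 m; Δh_c ≈ 15.7 m

A = 70700 acres = 2.861 × 10^8 m²
Unconfined: Δh_u = ΔV/(Sy·A) = 5.4 × 10^5/(0.1 × 2.861 × 10^8) = 0.01887 m
Confined: Δh_c = ΔV/(S·A) = 5.4 × 10^5/(1.2 × 10^-4 × 2.861 × 10^8) = 15.73 m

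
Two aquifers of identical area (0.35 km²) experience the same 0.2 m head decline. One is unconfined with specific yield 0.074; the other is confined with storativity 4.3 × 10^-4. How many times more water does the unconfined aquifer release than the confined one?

A = 0.35 km² = 3.5 × 10^5 m²
Unconfined: ΔV_u = Sy × A × Δh = 0.074 × 3.5 × 10^5 × 0.2 = 5180 m³
Confined: ΔV_c = S × A × Δh = 4.3 × 10^-4 × 3.5 × 10^5 × 0.2 = 30.1 m³
Ratio = ΔV_u / ΔV_c = Sy / S = 0.074 / 4.3 × 10^-4 = 172.1

ΔV_u / ΔV_c ≈ 172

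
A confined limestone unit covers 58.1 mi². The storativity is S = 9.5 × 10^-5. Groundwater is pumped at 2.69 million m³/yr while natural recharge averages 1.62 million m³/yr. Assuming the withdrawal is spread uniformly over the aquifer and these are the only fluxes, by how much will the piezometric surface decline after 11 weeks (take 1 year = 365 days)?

Δh ≈ 15.8 m

A = 58.1 mi² = 1.505 × 10^8 m²
Net abstraction = 2.69 − 1.62 = 1.07 million m³/yr
Q_net = 1.07 million m³/yr = 2932 m³/d
t = 11 weeks = 77 d
ΔV = Q × t = 2932 m³/d × 77 d = 2.257 × 10^5 m³
Δh = ΔV / (S × A) = 2.257 × 10^5 / (9.5 × 10^-5 × 1.505 × 10^8) = 15.79 m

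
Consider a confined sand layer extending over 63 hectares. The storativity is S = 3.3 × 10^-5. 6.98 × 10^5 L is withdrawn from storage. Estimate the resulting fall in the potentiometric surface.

A = 63 hectares = 6.3 × 10^5 m²
ΔV = 6.98 × 10^5 L = 698 m³
Δh = ΔV / (S × A) = 698 m³ / (3.3 × 10^-5 × 6.3 × 10^5 m²) = 33.57 m

Δh ≈ 33.6 m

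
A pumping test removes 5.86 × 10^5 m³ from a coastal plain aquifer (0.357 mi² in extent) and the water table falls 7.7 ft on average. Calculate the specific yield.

Sy ≈ 0.27

A = 0.357 mi² = 9.246 × 10^5 m²
Δh = 7.7 ft = 2.347 m
Sy = ΔV / (A × Δh) = 5.86 × 10^5 m³ / (9.246 × 10^5 m² × 2.347 m) = 0.27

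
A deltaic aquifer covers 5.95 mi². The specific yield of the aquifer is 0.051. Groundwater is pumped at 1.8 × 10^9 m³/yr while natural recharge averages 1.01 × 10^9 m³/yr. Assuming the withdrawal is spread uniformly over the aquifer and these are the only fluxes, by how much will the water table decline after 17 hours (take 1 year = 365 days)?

Δh ≈ 1.95 m

A = 5.95 mi² = 1.541 × 10^7 m²
Net abstraction = 1.8 × 10^9 − 1.01 × 10^9 = 7.9 × 10^8 m³/yr
Q_net = 7.9 × 10^8 m³/yr = 2.164 × 10^6 m³/d
t = 17 hours = 0.7083 d
ΔV = Q × t = 2.164 × 10^6 m³/d × 0.7083 d = 1.533 × 10^6 m³
Δh = ΔV / (Sy × A) = 1.533 × 10^6 / (0.051 × 1.541 × 10^7) = 1.951 m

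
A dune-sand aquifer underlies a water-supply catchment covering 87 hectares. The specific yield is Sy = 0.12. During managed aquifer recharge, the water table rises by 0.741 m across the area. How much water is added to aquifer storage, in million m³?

A = 87 hectares = 8.7 × 10^5 m²
ΔV = Sy × A × Δh = 0.12 × 8.7 × 10^5 m² × 0.741 m = 77360 m³
ΔV = 77360 m³ = 0.07736 million m³

ΔV ≈ 0.0774 million m³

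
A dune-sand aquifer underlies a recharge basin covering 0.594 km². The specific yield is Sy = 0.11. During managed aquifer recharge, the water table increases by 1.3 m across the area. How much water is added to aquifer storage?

A = 0.594 km² = 5.94 × 10^5 m²
ΔV = Sy × A × Δh = 0.11 × 5.94 × 10^5 m² × 1.3 m = 84940 m³

ΔV ≈ 84900 m³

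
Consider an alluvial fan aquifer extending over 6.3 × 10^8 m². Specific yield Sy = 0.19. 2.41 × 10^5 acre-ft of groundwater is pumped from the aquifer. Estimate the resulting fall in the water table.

ΔV = 2.41 × 10^5 acre-ft = 2.973 × 10^8 m³
Δh = ΔV / (Sy × A) = 2.973 × 10^8 m³ / (0.19 × 6.3 × 10^8 m²) = 2.483 m

Δh ≈ 2.48 m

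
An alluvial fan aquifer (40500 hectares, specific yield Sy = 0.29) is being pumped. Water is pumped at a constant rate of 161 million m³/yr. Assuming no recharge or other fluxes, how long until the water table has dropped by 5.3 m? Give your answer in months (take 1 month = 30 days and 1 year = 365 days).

t ≈ 47 months

A = 40500 hectares = 4.05 × 10^8 m²
ΔV = Sy × A × Δh = 0.29 × 4.05 × 10^8 × 5.3 = 6.225 × 10^8 m³
Q = 161 million m³/yr = 4.411 × 10^5 m³/d
t = ΔV / Q = 6.225 × 10^8 m³ / 4.411 × 10^5 m³/d = 1411 d
t = 1411 d ≈ 47.04 months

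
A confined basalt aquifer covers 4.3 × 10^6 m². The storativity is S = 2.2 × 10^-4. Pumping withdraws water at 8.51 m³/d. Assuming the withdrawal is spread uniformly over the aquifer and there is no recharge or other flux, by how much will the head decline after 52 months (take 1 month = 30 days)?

Δh ≈ 14 m

t = 52 months = 1560 d
ΔV = Q × t = 8.51 m³/d × 1560 d = 13280 m³
Δh = ΔV / (S × A) = 13280 / (2.2 × 10^-4 × 4.3 × 10^6) = 14.03 m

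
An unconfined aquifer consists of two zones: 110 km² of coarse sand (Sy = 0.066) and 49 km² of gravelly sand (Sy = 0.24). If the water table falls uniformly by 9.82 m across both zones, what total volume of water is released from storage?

ΔV ≈ 1.87 × 10^8 m³

A₁ = 110 km² = 1.1 × 10^8 m²; A₂ = 49 km² = 4.9 × 10^7 m²
ΔV₁ = 0.066 × 1.1 × 10^8 × 9.82 = 7.129 × 10^7 m³
ΔV₂ = 0.24 × 4.9 × 10^7 × 9.82 = 1.155 × 10^8 m³
ΔV = ΔV₁ + ΔV₂ = 1.868 × 10^8 m³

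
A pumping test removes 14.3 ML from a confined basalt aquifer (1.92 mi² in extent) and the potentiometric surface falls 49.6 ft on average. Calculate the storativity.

A = 1.92 mi² = 4.973 × 10^6 m²
Δh = 49.6 ft = 15.12 m
ΔV = 14.3 ML = 14300 m³
S = ΔV / (A × Δh) = 14300 m³ / (4.973 × 10^6 m² × 15.12 m) = 1.902 × 10^-4

S ≈ 1.9 × 10^-4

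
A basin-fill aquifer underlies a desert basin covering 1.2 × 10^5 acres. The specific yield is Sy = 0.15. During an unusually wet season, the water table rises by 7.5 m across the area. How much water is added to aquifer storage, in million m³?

ΔV ≈ 546 million m³

A = 1.2 × 10^5 acres = 4.856 × 10^8 m²
ΔV = Sy × A × Δh = 0.15 × 4.856 × 10^8 m² × 7.5 m = 5.463 × 10^8 m³
ΔV = 5.463 × 10^8 m³ = 546.3 million m³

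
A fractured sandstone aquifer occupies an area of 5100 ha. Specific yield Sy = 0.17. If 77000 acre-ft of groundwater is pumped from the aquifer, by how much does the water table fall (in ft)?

A = 5100 ha = 5.1 × 10^7 m²
ΔV = 77000 acre-ft = 9.498 × 10^7 m³
Δh = ΔV / (Sy × A) = 9.498 × 10^7 m³ / (0.17 × 5.1 × 10^7 m²) = 10.95 m
Δh = 10.95 m = 35.94 ft

Δh ≈ 35.9 ft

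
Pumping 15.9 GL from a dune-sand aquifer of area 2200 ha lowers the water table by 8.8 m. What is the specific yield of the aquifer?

Sy ≈ 0.082

A = 2200 ha = 2.2 × 10^7 m²
ΔV = 15.9 GL = 1.59 × 10^7 m³
Sy = ΔV / (A × Δh) = 1.59 × 10^7 m³ / (2.2 × 10^7 m² × 8.8 m) = 0.08213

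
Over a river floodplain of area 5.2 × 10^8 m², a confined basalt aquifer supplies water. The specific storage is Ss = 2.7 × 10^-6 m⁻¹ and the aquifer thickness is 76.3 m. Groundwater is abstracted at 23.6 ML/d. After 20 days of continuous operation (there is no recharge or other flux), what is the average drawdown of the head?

Δh ≈ 4.41 m

S = Ss × b = 2.7 × 10^-6 m⁻¹ × 76.3 m = 2.06 × 10^-4
Q = 23.6 ML/d = 23600 m³/d
ΔV = Q × t = 23600 m³/d × 20 d = 4.72 × 10^5 m³
Δh = ΔV / (S × A) = 4.72 × 10^5 / (2.06 × 10^-4 × 5.2 × 10^8) = 4.406 m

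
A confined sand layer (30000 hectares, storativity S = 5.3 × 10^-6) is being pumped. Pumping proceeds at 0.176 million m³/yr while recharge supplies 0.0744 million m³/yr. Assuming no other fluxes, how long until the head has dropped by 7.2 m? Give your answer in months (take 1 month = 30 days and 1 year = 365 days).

A = 30000 hectares = 3 × 10^8 m²
ΔV = S × A × Δh = 5.3 × 10^-6 × 3 × 10^8 × 7.2 = 11450 m³
Net withdrawal = 0.176 − 0.0744 = 0.1016 million m³/yr = 278.4 m³/d
t = ΔV / Q = 11450 m³ / 278.4 m³/d = 41.13 d
t = 41.13 d ≈ 1.371 months

t ≈ 1.37 months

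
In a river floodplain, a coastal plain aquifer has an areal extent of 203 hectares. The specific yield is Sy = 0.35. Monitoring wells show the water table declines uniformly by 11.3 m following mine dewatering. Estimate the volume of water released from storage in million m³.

ΔV ≈ 8.03 million m³

A = 203 hectares = 2.03 × 10^6 m²
ΔV = Sy × A × Δh = 0.35 × 2.03 × 10^6 m² × 11.3 m = 8.029 × 10^6 m³
ΔV = 8.029 × 10^6 m³ = 8.029 million m³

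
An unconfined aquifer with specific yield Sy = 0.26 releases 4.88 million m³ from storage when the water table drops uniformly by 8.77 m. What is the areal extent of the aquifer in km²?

A ≈ 2.14 km²

ΔV = 4.88 million m³ = 4.88 × 10^6 m³
A = ΔV / (Sy × Δh) = 4.88 × 10^6 / (0.26 × 8.77) = 2.14 × 10^6 m²
A = 2.14 × 10^6 m² = 2.14 km²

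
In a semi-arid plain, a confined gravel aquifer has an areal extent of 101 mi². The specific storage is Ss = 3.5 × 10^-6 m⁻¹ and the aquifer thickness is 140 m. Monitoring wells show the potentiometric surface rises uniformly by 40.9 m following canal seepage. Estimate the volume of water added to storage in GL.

ΔV ≈ 5.24 GL

S = Ss × b = 3.5 × 10^-6 m⁻¹ × 140 m = 4.9 × 10^-4
A = 101 mi² = 2.616 × 10^8 m²
ΔV = S × A × Δh = 4.9 × 10^-4 × 2.616 × 10^8 m² × 40.9 m = 5.243 × 10^6 m³
ΔV = 5.243 × 10^6 m³ = 5.243 GL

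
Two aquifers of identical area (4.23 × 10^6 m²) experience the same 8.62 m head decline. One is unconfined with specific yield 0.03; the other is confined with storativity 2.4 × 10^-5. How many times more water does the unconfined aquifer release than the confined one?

ΔV_u / ΔV_c ≈ 1250

Unconfined: ΔV_u = Sy × A × Δh = 0.03 × 4.23 × 10^6 × 8.62 = 1.094 × 10^6 m³
Confined: ΔV_c = S × A × Δh = 2.4 × 10^-5 × 4.23 × 10^6 × 8.62 = 875.1 m³
Ratio = ΔV_u / ΔV_c = Sy / S = 0.03 / 2.4 × 10^-5 = 1250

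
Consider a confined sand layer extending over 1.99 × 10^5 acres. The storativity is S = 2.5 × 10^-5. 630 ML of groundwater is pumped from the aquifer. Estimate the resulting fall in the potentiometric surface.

Δh ≈ 31.3 m

A = 1.99 × 10^5 acres = 8.053 × 10^8 m²
ΔV = 630 ML = 6.3 × 10^5 m³
Δh = ΔV / (S × A) = 6.3 × 10^5 m³ / (2.5 × 10^-5 × 8.053 × 10^8 m²) = 31.29 m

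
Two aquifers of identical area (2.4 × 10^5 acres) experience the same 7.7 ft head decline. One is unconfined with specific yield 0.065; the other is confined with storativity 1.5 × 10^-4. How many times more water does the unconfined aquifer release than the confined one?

A = 2.4 × 10^5 acres = 9.712 × 10^8 m²
Δh = 7.7 ft = 2.347 m
Unconfined: ΔV_u = Sy × A × Δh = 0.065 × 9.712 × 10^8 × 2.347 = 1.482 × 10^8 m³
Confined: ΔV_c = S × A × Δh = 1.5 × 10^-4 × 9.712 × 10^8 × 2.347 = 3.419 × 10^5 m³
Ratio = ΔV_u / ΔV_c = Sy / S = 0.065 / 1.5 × 10^-4 = 433.3

ΔV_u / ΔV_c ≈ 433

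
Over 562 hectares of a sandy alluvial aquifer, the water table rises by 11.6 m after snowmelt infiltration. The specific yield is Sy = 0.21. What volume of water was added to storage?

ΔV ≈ 1.37 × 10^7 m³

A = 562 hectares = 5.62 × 10^6 m²
ΔV = Sy × A × Δh = 0.21 × 5.62 × 10^6 m² × 11.6 m = 1.369 × 10^7 m³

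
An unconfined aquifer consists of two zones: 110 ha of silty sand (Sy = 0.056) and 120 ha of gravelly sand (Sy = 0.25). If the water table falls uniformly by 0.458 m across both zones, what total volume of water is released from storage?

A₁ = 110 ha = 1.1 × 10^6 m²; A₂ = 120 ha = 1.2 × 10^6 m²
ΔV₁ = 0.056 × 1.1 × 10^6 × 0.458 = 28210 m³
ΔV₂ = 0.25 × 1.2 × 10^6 × 0.458 = 1.374 × 10^5 m³
ΔV = ΔV₁ + ΔV₂ = 1.656 × 10^5 m³

ΔV ≈ 1.66 × 10^5 m³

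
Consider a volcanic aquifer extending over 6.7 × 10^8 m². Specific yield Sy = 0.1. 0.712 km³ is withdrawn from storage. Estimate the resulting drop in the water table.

Δh ≈ 10.6 m

ΔV = 0.712 km³ = 7.12 × 10^8 m³
Δh = ΔV / (Sy × A) = 7.12 × 10^8 m³ / (0.1 × 6.7 × 10^8 m²) = 10.63 m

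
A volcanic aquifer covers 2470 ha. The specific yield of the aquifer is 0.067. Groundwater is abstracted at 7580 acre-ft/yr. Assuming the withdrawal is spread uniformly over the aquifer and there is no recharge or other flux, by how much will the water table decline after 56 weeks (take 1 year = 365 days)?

A = 2470 ha = 2.47 × 10^7 m²
Q = 7580 acre-ft/yr = 25620 m³/d
t = 56 weeks = 392 d
ΔV = Q × t = 25620 m³/d × 392 d = 1.004 × 10^7 m³
Δh = ΔV / (Sy × A) = 1.004 × 10^7 / (0.067 × 2.47 × 10^7) = 6.068 m

Δh ≈ 6.07 m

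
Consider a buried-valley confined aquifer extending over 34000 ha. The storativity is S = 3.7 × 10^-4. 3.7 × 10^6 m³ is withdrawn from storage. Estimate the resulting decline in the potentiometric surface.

Δh ≈ 29.4 m

A = 34000 ha = 3.4 × 10^8 m²
Δh = ΔV / (S × A) = 3.7 × 10^6 m³ / (3.7 × 10^-4 × 3.4 × 10^8 m²) = 29.41 m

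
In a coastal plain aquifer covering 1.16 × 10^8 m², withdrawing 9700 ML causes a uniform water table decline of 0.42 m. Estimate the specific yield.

Sy ≈ 0.2

ΔV = 9700 ML = 9.7 × 10^6 m³
Sy = ΔV / (A × Δh) = 9.7 × 10^6 m³ / (1.16 × 10^8 m² × 0.42 m) = 0.1991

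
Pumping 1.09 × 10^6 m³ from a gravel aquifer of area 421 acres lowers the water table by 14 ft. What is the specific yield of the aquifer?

Sy ≈ 0.15

A = 421 acres = 1.704 × 10^6 m²
Δh = 14 ft = 4.267 m
Sy = ΔV / (A × Δh) = 1.09 × 10^6 m³ / (1.704 × 10^6 m² × 4.267 m) = 0.1499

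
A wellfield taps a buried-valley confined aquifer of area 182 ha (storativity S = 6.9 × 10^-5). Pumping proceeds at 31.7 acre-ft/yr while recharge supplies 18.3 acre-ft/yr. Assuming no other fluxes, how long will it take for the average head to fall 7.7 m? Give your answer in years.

t ≈ 0.0585 years

A = 182 ha = 1.82 × 10^6 m²
ΔV = S × A × Δh = 6.9 × 10^-5 × 1.82 × 10^6 × 7.7 = 967 m³
Net withdrawal = 31.7 − 18.3 = 13.4 acre-ft/yr = 45.28 m³/d
t = ΔV / Q = 967 m³ / 45.28 m³/d = 21.35 d
t = 21.35 d ≈ 0.0585 years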